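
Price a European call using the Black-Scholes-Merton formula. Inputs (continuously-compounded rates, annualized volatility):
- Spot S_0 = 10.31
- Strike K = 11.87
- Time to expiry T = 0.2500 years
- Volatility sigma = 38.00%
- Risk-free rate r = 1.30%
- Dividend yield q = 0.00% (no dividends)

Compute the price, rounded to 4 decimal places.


d1 = (ln(S/K) + (r - q + 0.5*sigma^2) * T) / (sigma * sqrt(T)) = -0.62947321
d2 = d1 - sigma * sqrt(T) = -0.81947321
exp(-rT) = 0.99675528; exp(-qT) = 1.00000000
C = S_0 * exp(-qT) * N(d1) - K * exp(-rT) * N(d2)
N(d1) = 0.26451965; N(d2) = 0.20625824
C = 10.3100 * 1.00000000 * 0.26451965 - 11.8700 * 0.99675528 * 0.20625824 = 0.2869

Answer: Price = 0.2869


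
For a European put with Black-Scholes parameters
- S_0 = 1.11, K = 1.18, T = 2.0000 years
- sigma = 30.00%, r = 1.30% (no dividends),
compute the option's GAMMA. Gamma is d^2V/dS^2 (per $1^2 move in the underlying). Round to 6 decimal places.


d1 = 0.1292722644; d2 = -0.2949918044
phi(d1) = 0.3956227425; exp(-qT) = 1.0000000000; exp(-rT) = 0.9743350896
Gamma = exp(-qT) * phi(d1) / (S * sigma * sqrt(T)) = 1.0000000000 * 0.3956227425 / (1.1100 * 0.3000 * 1.4142135624) = 0.840083

Answer: Gamma = 0.840083


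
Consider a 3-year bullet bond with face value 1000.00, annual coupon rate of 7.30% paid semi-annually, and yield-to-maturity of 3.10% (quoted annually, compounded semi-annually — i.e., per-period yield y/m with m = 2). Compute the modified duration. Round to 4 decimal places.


Answer: Modified duration = 2.7218

Derivation:
Coupon per period c = face * coupon_rate / m = 36.500000
Periods per year m = 2; per-period yield y/m = 0.015500
Number of cashflows N = 6
Cashflows (t years, CF_t, discount factor 1/(1+y/m)^(m*t), PV):
  t = 0.5000: CF_t = 36.500000, DF = 0.984737, PV = 35.942885
  t = 1.0000: CF_t = 36.500000, DF = 0.969706, PV = 35.394274
  t = 1.5000: CF_t = 36.500000, DF = 0.954905, PV = 34.854036
  t = 2.0000: CF_t = 36.500000, DF = 0.940330, PV = 34.322045
  t = 2.5000: CF_t = 36.500000, DF = 0.925977, PV = 33.798173
  t = 3.0000: CF_t = 1036.500000, DF = 0.911844, PV = 945.126064
Price P = sum_t PV_t = 1119.437478
First compute Macaulay numerator sum_t t * PV_t:
  t * PV_t at t = 0.5000: 17.971443
  t * PV_t at t = 1.0000: 35.394274
  t * PV_t at t = 1.5000: 52.281055
  t * PV_t at t = 2.0000: 68.644090
  t * PV_t at t = 2.5000: 84.495433
  t * PV_t at t = 3.0000: 2835.378192
Macaulay duration D = 3094.164486 / 1119.437478 = 2.764035
Modified duration = D / (1 + y/m) = 2.764035 / (1 + 0.015500) = 2.721846


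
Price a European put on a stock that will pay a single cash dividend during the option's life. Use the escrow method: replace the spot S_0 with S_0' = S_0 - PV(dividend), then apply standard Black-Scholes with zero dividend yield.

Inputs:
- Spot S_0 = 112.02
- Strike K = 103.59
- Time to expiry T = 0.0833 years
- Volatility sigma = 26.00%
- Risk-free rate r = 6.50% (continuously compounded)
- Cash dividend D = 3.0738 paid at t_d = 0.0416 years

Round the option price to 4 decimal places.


PV(D) = D * exp(-r * t_d) = 3.0738 * 0.99729965 = 3.06549967
S_0' = S_0 - PV(D) = 112.0200 - 3.06549967 = 108.95450033
d1 = (ln(S_0'/K) + (r + sigma^2/2)*T) / (sigma*sqrt(T)) = 0.78250530
d2 = d1 - sigma*sqrt(T) = 0.70746478
exp(-rT) = 0.99460013
N(-d1) = 0.21695883; N(-d2) = 0.23963885
P = K * exp(-rT) * N(-d2) - S_0' * N(-d1) = 103.5900 * 0.99460013 * 0.23963885 - 108.95450033 * 0.21695883 = 1.0515

Answer: Price = 1.0515


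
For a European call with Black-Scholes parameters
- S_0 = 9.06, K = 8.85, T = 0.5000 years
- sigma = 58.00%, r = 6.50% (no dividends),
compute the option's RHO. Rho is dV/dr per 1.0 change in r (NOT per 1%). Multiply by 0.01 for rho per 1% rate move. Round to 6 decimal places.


Answer: Rho = 2.024555

Derivation:
d1 = 0.3414878594; d2 = -0.0686340737
phi(d1) = 0.3763463138; exp(-qT) = 1.0000000000; exp(-rT) = 0.9680224498
N(d2) = 0.4726404480
Rho = K*T*exp(-rT)*N(d2) = 8.8500 * 0.5000 * 0.9680224498 * 0.4726404480 = 2.024555


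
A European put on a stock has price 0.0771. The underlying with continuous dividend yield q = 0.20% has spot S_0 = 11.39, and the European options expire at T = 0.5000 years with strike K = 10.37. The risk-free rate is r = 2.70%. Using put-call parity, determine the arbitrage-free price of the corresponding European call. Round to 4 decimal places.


Answer: Call price = 1.2248

Derivation:
Put-call parity: C - P = S_0 * exp(-qT) - K * exp(-rT).
S_0 * exp(-qT) = 11.3900 * 0.99900050 = 11.37861569
K * exp(-rT) = 10.3700 * 0.98659072 = 10.23094573
C = P + S*exp(-qT) - K*exp(-rT)
C = 0.0771 + 11.37861569 - 10.23094573 = 1.2248


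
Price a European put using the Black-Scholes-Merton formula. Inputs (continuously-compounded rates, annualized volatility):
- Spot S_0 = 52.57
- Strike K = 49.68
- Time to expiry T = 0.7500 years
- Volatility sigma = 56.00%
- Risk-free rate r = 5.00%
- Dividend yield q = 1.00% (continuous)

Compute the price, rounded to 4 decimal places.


Answer: Price = 7.5689

Derivation:
d1 = (ln(S/K) + (r - q + 0.5*sigma^2) * T) / (sigma * sqrt(T)) = 0.42093614
d2 = d1 - sigma * sqrt(T) = -0.06403809
exp(-rT) = 0.96319442; exp(-qT) = 0.99252805
P = K * exp(-rT) * N(-d2) - S_0 * exp(-qT) * N(-d1)
N(-d1) = 0.33690086; N(-d2) = 0.52553005
P = 49.6800 * 0.96319442 * 0.52553005 - 52.5700 * 0.99252805 * 0.33690086 = 7.5689


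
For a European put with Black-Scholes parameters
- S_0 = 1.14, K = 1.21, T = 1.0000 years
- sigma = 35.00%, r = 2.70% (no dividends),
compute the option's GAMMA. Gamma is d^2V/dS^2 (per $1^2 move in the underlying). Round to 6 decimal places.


d1 = 0.0818797223; d2 = -0.2681202777
phi(d1) = 0.3976072072; exp(-qT) = 1.0000000000; exp(-rT) = 0.9733612415
Gamma = exp(-qT) * phi(d1) / (S * sigma * sqrt(T)) = 1.0000000000 * 0.3976072072 / (1.1400 * 0.3500 * 1.0000000000) = 0.996509

Answer: Gamma = 0.996509


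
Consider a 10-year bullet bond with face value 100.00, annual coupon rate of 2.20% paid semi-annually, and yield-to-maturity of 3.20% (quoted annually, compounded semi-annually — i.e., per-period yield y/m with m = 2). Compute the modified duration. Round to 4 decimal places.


Coupon per period c = face * coupon_rate / m = 1.100000
Periods per year m = 2; per-period yield y/m = 0.016000
Number of cashflows N = 20
Cashflows (t years, CF_t, discount factor 1/(1+y/m)^(m*t), PV):
  t = 0.5000: CF_t = 1.100000, DF = 0.984252, PV = 1.082677
  t = 1.0000: CF_t = 1.100000, DF = 0.968752, PV = 1.065627
  t = 1.5000: CF_t = 1.100000, DF = 0.953496, PV = 1.048846
  t = 2.0000: CF_t = 1.100000, DF = 0.938480, PV = 1.032328
  t = 2.5000: CF_t = 1.100000, DF = 0.923701, PV = 1.016071
  t = 3.0000: CF_t = 1.100000, DF = 0.909155, PV = 1.000070
  t = 3.5000: CF_t = 1.100000, DF = 0.894837, PV = 0.984321
  t = 4.0000: CF_t = 1.100000, DF = 0.880745, PV = 0.968820
  t = 4.5000: CF_t = 1.100000, DF = 0.866875, PV = 0.953563
  t = 5.0000: CF_t = 1.100000, DF = 0.853224, PV = 0.938546
  t = 5.5000: CF_t = 1.100000, DF = 0.839787, PV = 0.923766
  t = 6.0000: CF_t = 1.100000, DF = 0.826562, PV = 0.909218
  t = 6.5000: CF_t = 1.100000, DF = 0.813545, PV = 0.894900
  t = 7.0000: CF_t = 1.100000, DF = 0.800734, PV = 0.880807
  t = 7.5000: CF_t = 1.100000, DF = 0.788124, PV = 0.866936
  t = 8.0000: CF_t = 1.100000, DF = 0.775712, PV = 0.853284
  t = 8.5000: CF_t = 1.100000, DF = 0.763496, PV = 0.839846
  t = 9.0000: CF_t = 1.100000, DF = 0.751473, PV = 0.826620
  t = 9.5000: CF_t = 1.100000, DF = 0.739639, PV = 0.813602
  t = 10.0000: CF_t = 101.100000, DF = 0.727991, PV = 73.599861
Price P = sum_t PV_t = 91.499710
First compute Macaulay numerator sum_t t * PV_t:
  t * PV_t at t = 0.5000: 0.541339
  t * PV_t at t = 1.0000: 1.065627
  t * PV_t at t = 1.5000: 1.573268
  t * PV_t at t = 2.0000: 2.064657
  t * PV_t at t = 2.5000: 2.540178
  t * PV_t at t = 3.0000: 3.000210
  t * PV_t at t = 3.5000: 3.445123
  t * PV_t at t = 4.0000: 3.875279
  t * PV_t at t = 4.5000: 4.291033
  t * PV_t at t = 5.0000: 4.692730
  t * PV_t at t = 5.5000: 5.080712
  t * PV_t at t = 6.0000: 5.455310
  t * PV_t at t = 6.5000: 5.816850
  t * PV_t at t = 7.0000: 6.165649
  t * PV_t at t = 7.5000: 6.502020
  t * PV_t at t = 8.0000: 6.826268
  t * PV_t at t = 8.5000: 7.138691
  t * PV_t at t = 9.0000: 7.439581
  t * PV_t at t = 9.5000: 7.729223
  t * PV_t at t = 10.0000: 735.998614
Macaulay duration D = 821.242363 / 91.499710 = 8.975355
Modified duration = D / (1 + y/m) = 8.975355 / (1 + 0.016000) = 8.834011

Answer: Modified duration = 8.8340


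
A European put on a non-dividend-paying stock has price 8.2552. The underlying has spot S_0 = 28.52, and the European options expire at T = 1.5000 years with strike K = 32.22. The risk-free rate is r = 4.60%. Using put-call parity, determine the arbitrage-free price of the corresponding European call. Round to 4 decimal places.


Put-call parity: C - P = S_0 * exp(-qT) - K * exp(-rT).
S_0 * exp(-qT) = 28.5200 * 1.00000000 = 28.52000000
K * exp(-rT) = 32.2200 * 0.93332668 = 30.07178563
C = P + S*exp(-qT) - K*exp(-rT)
C = 8.2552 + 28.52000000 - 30.07178563 = 6.7034

Answer: Call price = 6.7034


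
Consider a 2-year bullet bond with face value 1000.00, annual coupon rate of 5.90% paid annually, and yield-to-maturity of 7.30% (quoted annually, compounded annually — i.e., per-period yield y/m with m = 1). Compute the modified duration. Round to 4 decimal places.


Coupon per period c = face * coupon_rate / m = 59.000000
Periods per year m = 1; per-period yield y/m = 0.073000
Number of cashflows N = 2
Cashflows (t years, CF_t, discount factor 1/(1+y/m)^(m*t), PV):
  t = 1.0000: CF_t = 59.000000, DF = 0.931966, PV = 54.986021
  t = 2.0000: CF_t = 1059.000000, DF = 0.868561, PV = 919.806589
Price P = sum_t PV_t = 974.792609
First compute Macaulay numerator sum_t t * PV_t:
  t * PV_t at t = 1.0000: 54.986021
  t * PV_t at t = 2.0000: 1839.613177
Macaulay duration D = 1894.599198 / 974.792609 = 1.943592
Modified duration = D / (1 + y/m) = 1.943592 / (1 + 0.073000) = 1.811363

Answer: Modified duration = 1.8114


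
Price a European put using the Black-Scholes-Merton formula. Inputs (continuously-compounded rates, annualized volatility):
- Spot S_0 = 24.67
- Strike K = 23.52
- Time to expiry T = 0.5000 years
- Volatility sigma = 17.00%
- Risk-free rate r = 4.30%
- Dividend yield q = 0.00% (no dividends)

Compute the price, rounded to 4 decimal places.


Answer: Price = 0.5019

Derivation:
d1 = (ln(S/K) + (r - q + 0.5*sigma^2) * T) / (sigma * sqrt(T)) = 0.63607838
d2 = d1 - sigma * sqrt(T) = 0.51587023
exp(-rT) = 0.97872948; exp(-qT) = 1.00000000
P = K * exp(-rT) * N(-d2) - S_0 * exp(-qT) * N(-d1)
N(-d1) = 0.26236267; N(-d2) = 0.30297252
P = 23.5200 * 0.97872948 * 0.30297252 - 24.6700 * 1.00000000 * 0.26236267 = 0.5019


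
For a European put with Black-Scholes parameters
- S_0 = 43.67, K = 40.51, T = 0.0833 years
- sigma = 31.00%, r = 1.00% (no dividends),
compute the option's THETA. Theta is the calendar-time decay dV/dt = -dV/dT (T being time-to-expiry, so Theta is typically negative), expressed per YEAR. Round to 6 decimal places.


Answer: Theta = -6.191282

Derivation:
d1 = 0.8935602032; d2 = 0.8040888111
phi(d1) = 0.2676263597; exp(-qT) = 1.0000000000; exp(-rT) = 0.9991673468
Theta = -S*exp(-qT)*phi(d1)*sigma/(2*sqrt(T)) + r*K*exp(-rT)*N(-d2) - q*S*exp(-qT)*N(-d1)
N(-d1) = 0.1857786237; N(-d2) = 0.2106728430; sqrt(T) = 0.2886173938
Term 1 = -43.6700 * 1.0000000000 * 0.2676263597 * 0.3100 / (2 * 0.2886173938) = -6.2765540947
Term 2 = 0.0100 * 40.5100 * 0.9991673468 * 0.2106728430 = 0.0852725071
Term 3 = 0 (no dividend yield, q = 0)
Theta = -6.2765540947 + (0.0852725071) + (0.0000000000) = -6.191282


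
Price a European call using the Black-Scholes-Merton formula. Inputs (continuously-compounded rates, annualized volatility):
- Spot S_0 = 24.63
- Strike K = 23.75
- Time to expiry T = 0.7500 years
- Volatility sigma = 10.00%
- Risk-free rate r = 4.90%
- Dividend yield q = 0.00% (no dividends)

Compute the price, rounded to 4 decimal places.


d1 = (ln(S/K) + (r - q + 0.5*sigma^2) * T) / (sigma * sqrt(T)) = 0.88776474
d2 = d1 - sigma * sqrt(T) = 0.80116220
exp(-rT) = 0.96391708; exp(-qT) = 1.00000000
C = S_0 * exp(-qT) * N(d1) - K * exp(-rT) * N(d2)
N(d1) = 0.81266634; N(d2) = 0.78848112
C = 24.6300 * 1.00000000 * 0.81266634 - 23.7500 * 0.96391708 * 0.78848112 = 1.9652

Answer: Price = 1.9652


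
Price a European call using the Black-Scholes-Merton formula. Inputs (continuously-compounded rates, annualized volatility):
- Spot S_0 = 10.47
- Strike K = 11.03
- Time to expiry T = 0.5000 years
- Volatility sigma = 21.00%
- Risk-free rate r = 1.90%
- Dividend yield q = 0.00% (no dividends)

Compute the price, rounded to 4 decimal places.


d1 = (ln(S/K) + (r - q + 0.5*sigma^2) * T) / (sigma * sqrt(T)) = -0.21266949
d2 = d1 - sigma * sqrt(T) = -0.36116192
exp(-rT) = 0.99054498; exp(-qT) = 1.00000000
C = S_0 * exp(-qT) * N(d1) - K * exp(-rT) * N(d2)
N(d1) = 0.41579238; N(d2) = 0.35898921
C = 10.4700 * 1.00000000 * 0.41579238 - 11.0300 * 0.99054498 * 0.35898921 = 0.4311

Answer: Price = 0.4311


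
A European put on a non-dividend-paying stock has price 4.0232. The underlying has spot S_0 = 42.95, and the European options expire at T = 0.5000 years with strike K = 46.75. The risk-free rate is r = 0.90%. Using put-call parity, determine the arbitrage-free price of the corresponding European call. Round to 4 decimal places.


Put-call parity: C - P = S_0 * exp(-qT) - K * exp(-rT).
S_0 * exp(-qT) = 42.9500 * 1.00000000 = 42.95000000
K * exp(-rT) = 46.7500 * 0.99551011 = 46.54009763
C = P + S*exp(-qT) - K*exp(-rT)
C = 4.0232 + 42.95000000 - 46.54009763 = 0.4331

Answer: Call price = 0.4331


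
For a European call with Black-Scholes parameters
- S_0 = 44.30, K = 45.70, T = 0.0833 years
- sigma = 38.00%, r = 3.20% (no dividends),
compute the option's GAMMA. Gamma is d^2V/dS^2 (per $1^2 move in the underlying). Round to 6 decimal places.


d1 = -0.2045483537; d2 = -0.3142229634
phi(d1) = 0.3906830945; exp(-qT) = 1.0000000000; exp(-rT) = 0.9973379496
Gamma = exp(-qT) * phi(d1) / (S * sigma * sqrt(T)) = 1.0000000000 * 0.3906830945 / (44.3000 * 0.3800 * 0.2886173938) = 0.080411

Answer: Gamma = 0.080411


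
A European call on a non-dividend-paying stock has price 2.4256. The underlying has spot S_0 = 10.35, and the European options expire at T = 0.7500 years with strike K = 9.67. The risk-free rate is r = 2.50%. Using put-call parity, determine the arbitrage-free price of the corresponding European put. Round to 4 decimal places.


Answer: Put price = 1.5660

Derivation:
Put-call parity: C - P = S_0 * exp(-qT) - K * exp(-rT).
S_0 * exp(-qT) = 10.3500 * 1.00000000 = 10.35000000
K * exp(-rT) = 9.6700 * 0.98142469 = 9.49037673
P = C - S*exp(-qT) + K*exp(-rT)
P = 2.4256 - 10.35000000 + 9.49037673 = 1.5660


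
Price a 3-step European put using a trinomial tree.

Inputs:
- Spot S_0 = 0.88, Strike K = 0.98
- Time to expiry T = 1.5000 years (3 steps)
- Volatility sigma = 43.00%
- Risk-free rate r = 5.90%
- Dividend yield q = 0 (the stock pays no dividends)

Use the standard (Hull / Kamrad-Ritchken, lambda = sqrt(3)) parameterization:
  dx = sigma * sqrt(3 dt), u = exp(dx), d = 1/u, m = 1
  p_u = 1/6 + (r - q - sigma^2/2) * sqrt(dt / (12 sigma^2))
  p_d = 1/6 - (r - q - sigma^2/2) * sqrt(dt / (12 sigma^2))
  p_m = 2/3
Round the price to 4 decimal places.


Answer: Price = V(0,0) = 0.1916

Derivation:
dt = T/N = 0.500000; dx = sigma*sqrt(3*dt) = 0.526640
u = exp(dx) = 1.693234; d = 1/u = 0.590586
p_u = 0.150788, p_m = 0.666667, p_d = 0.182546
Discount per step: exp(-r*dt) = 0.970931
Stock lattice S(k, j) with j the centered position index:
  k=0: S(0,+0) = 0.8800
  k=1: S(1,-1) = 0.5197; S(1,+0) = 0.8800; S(1,+1) = 1.4900
  k=2: S(2,-2) = 0.3069; S(2,-1) = 0.5197; S(2,+0) = 0.8800; S(2,+1) = 1.4900; S(2,+2) = 2.5230
  k=3: S(3,-3) = 0.1813; S(3,-2) = 0.3069; S(3,-1) = 0.5197; S(3,+0) = 0.8800; S(3,+1) = 1.4900; S(3,+2) = 2.5230; S(3,+3) = 4.2720
Terminal payoffs V(N, j) = max(K - S_T, 0):
  V(3,-3) = 0.798728; V(3,-2) = 0.673063; V(3,-1) = 0.460284; V(3,+0) = 0.100000; V(3,+1) = 0.000000; V(3,+2) = 0.000000; V(3,+3) = 0.000000
Backward induction: V(k, j) = exp(-r*dt) * [p_u * V(k+1, j+1) + p_m * V(k+1, j) + p_d * V(k+1, j-1)]
  V(2,-2) = exp(-r*dt) * [p_u*0.460284 + p_m*0.673063 + p_d*0.798728] = 0.644619
  V(2,-1) = exp(-r*dt) * [p_u*0.100000 + p_m*0.460284 + p_d*0.673063] = 0.431870
  V(2,+0) = exp(-r*dt) * [p_u*0.000000 + p_m*0.100000 + p_d*0.460284] = 0.146309
  V(2,+1) = exp(-r*dt) * [p_u*0.000000 + p_m*0.000000 + p_d*0.100000] = 0.017724
  V(2,+2) = exp(-r*dt) * [p_u*0.000000 + p_m*0.000000 + p_d*0.000000] = 0.000000
  V(1,-1) = exp(-r*dt) * [p_u*0.146309 + p_m*0.431870 + p_d*0.644619] = 0.415216
  V(1,+0) = exp(-r*dt) * [p_u*0.017724 + p_m*0.146309 + p_d*0.431870] = 0.173843
  V(1,+1) = exp(-r*dt) * [p_u*0.000000 + p_m*0.017724 + p_d*0.146309] = 0.037404
  V(0,+0) = exp(-r*dt) * [p_u*0.037404 + p_m*0.173843 + p_d*0.415216] = 0.191595


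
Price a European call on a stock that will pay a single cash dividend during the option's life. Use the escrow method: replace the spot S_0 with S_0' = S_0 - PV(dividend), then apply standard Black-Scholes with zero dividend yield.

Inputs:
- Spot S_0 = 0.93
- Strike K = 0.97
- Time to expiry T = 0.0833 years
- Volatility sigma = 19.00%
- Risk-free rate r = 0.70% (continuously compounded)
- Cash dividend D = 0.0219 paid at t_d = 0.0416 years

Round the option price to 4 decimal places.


Answer: Price = 0.0029

Derivation:
PV(D) = D * exp(-r * t_d) = 0.0219 * 0.99970884 = 0.02189362
S_0' = S_0 - PV(D) = 0.9300 - 0.02189362 = 0.90810638
d1 = (ln(S_0'/K) + (r + sigma^2/2)*T) / (sigma*sqrt(T)) = -1.16431470
d2 = d1 - sigma*sqrt(T) = -1.21915201
exp(-rT) = 0.99941707
N(d1) = 0.12214825; N(d2) = 0.11139325
C = S_0' * N(d1) - K * exp(-rT) * N(d2) = 0.90810638 * 0.12214825 - 0.9700 * 0.99941707 * 0.11139325 = 0.0029


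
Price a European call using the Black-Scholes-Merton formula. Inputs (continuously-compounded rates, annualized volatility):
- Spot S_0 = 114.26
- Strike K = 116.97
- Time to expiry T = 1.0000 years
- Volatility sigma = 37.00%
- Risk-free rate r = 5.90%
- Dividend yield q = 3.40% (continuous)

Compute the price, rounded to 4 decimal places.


d1 = (ln(S/K) + (r - q + 0.5*sigma^2) * T) / (sigma * sqrt(T)) = 0.18921368
d2 = d1 - sigma * sqrt(T) = -0.18078632
exp(-rT) = 0.94270677; exp(-qT) = 0.96657150
C = S_0 * exp(-qT) * N(d1) - K * exp(-rT) * N(d2)
N(d1) = 0.57503733; N(d2) = 0.42826765
C = 114.2600 * 0.96657150 * 0.57503733 - 116.9700 * 0.94270677 * 0.42826765 = 16.2830

Answer: Price = 16.2830


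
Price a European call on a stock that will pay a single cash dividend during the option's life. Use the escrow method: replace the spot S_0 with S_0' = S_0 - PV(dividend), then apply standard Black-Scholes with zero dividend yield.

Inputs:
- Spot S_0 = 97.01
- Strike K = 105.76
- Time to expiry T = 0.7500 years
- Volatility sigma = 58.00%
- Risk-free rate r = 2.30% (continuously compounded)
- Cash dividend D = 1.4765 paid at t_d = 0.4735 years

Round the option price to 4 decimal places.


PV(D) = D * exp(-r * t_d) = 1.4765 * 0.98916859 = 1.46050742
S_0' = S_0 - PV(D) = 97.0100 - 1.46050742 = 95.54949258
d1 = (ln(S_0'/K) + (r + sigma^2/2)*T) / (sigma*sqrt(T)) = 0.08336138
d2 = d1 - sigma*sqrt(T) = -0.41893335
exp(-rT) = 0.98289793
N(d1) = 0.53321790; N(d2) = 0.33763242
C = S_0' * N(d1) - K * exp(-rT) * N(d2) = 95.54949258 * 0.53321790 - 105.7600 * 0.98289793 * 0.33763242 = 15.8514

Answer: Price = 15.8514


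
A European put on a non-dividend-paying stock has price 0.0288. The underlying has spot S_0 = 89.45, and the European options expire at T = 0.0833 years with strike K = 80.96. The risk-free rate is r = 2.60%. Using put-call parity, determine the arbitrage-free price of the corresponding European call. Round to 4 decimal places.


Put-call parity: C - P = S_0 * exp(-qT) - K * exp(-rT).
S_0 * exp(-qT) = 89.4500 * 1.00000000 = 89.45000000
K * exp(-rT) = 80.9600 * 0.99783654 = 80.78484657
C = P + S*exp(-qT) - K*exp(-rT)
C = 0.0288 + 89.45000000 - 80.78484657 = 8.6940

Answer: Call price = 8.6940


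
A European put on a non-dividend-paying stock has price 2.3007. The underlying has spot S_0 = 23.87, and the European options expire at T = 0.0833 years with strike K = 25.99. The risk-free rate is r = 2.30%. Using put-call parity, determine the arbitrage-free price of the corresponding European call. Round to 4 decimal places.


Answer: Call price = 0.2304

Derivation:
Put-call parity: C - P = S_0 * exp(-qT) - K * exp(-rT).
S_0 * exp(-qT) = 23.8700 * 1.00000000 = 23.87000000
K * exp(-rT) = 25.9900 * 0.99808593 = 25.94025343
C = P + S*exp(-qT) - K*exp(-rT)
C = 2.3007 + 23.87000000 - 25.94025343 = 0.2304


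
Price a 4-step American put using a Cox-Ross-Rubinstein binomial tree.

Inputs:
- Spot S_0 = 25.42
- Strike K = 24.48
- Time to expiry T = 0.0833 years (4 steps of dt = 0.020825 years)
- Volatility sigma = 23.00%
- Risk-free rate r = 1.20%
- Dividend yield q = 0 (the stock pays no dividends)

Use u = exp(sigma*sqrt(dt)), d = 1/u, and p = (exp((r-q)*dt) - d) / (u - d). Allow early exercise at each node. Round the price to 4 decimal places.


Answer: Price = V(0,0) = 0.3206

Derivation:
dt = T/N = 0.020825
u = exp(sigma*sqrt(dt)) = 1.033748; d = 1/u = 0.967354
p = (exp((r-q)*dt) - d) / (u - d) = 0.495467
Discount per step: exp(-r*dt) = 0.999750
Stock lattice S(k, i) with i counting down-moves:
  k=0: S(0,0) = 25.4200
  k=1: S(1,0) = 26.2779; S(1,1) = 24.5901
  k=2: S(2,0) = 27.1647; S(2,1) = 25.4200; S(2,2) = 23.7874
  k=3: S(3,0) = 28.0815; S(3,1) = 26.2779; S(3,2) = 24.5901; S(3,3) = 23.0108
  k=4: S(4,0) = 29.0291; S(4,1) = 27.1647; S(4,2) = 25.4200; S(4,3) = 23.7874; S(4,4) = 22.2596
Terminal payoffs V(N, i) = max(K - S_T, 0):
  V(4,0) = 0.000000; V(4,1) = 0.000000; V(4,2) = 0.000000; V(4,3) = 0.692642; V(4,4) = 2.220425
Backward induction: V(k, i) = exp(-r*dt) * [p * V(k+1, i) + (1-p) * V(k+1, i+1)]; then take max(V_cont, immediate exercise) for American.
  V(3,0) = exp(-r*dt) * [p*0.000000 + (1-p)*0.000000] = 0.000000; exercise = 0.000000; V(3,0) = max -> 0.000000
  V(3,1) = exp(-r*dt) * [p*0.000000 + (1-p)*0.000000] = 0.000000; exercise = 0.000000; V(3,1) = max -> 0.000000
  V(3,2) = exp(-r*dt) * [p*0.000000 + (1-p)*0.692642] = 0.349373; exercise = 0.000000; V(3,2) = max -> 0.349373
  V(3,3) = exp(-r*dt) * [p*0.692642 + (1-p)*2.220425] = 1.463093; exercise = 1.469209; V(3,3) = max -> 1.469209
  V(2,0) = exp(-r*dt) * [p*0.000000 + (1-p)*0.000000] = 0.000000; exercise = 0.000000; V(2,0) = max -> 0.000000
  V(2,1) = exp(-r*dt) * [p*0.000000 + (1-p)*0.349373] = 0.176226; exercise = 0.000000; V(2,1) = max -> 0.176226
  V(2,2) = exp(-r*dt) * [p*0.349373 + (1-p)*1.469209] = 0.914139; exercise = 0.692642; V(2,2) = max -> 0.914139
  V(1,0) = exp(-r*dt) * [p*0.000000 + (1-p)*0.176226] = 0.088890; exercise = 0.000000; V(1,0) = max -> 0.088890
  V(1,1) = exp(-r*dt) * [p*0.176226 + (1-p)*0.914139] = 0.548390; exercise = 0.000000; V(1,1) = max -> 0.548390
  V(0,0) = exp(-r*dt) * [p*0.088890 + (1-p)*0.548390] = 0.320642; exercise = 0.000000; V(0,0) = max -> 0.320642


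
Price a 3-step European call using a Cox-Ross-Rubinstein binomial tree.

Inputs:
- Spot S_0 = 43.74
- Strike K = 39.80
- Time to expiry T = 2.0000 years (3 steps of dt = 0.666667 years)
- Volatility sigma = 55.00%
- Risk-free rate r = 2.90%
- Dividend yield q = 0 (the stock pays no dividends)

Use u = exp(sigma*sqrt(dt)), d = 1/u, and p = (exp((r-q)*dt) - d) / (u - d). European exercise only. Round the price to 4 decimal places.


Answer: Price = V(0,0) = 16.4745

Derivation:
dt = T/N = 0.666667
u = exp(sigma*sqrt(dt)) = 1.566859; d = 1/u = 0.638219
p = (exp((r-q)*dt) - d) / (u - d) = 0.410603
Discount per step: exp(-r*dt) = 0.980852
Stock lattice S(k, i) with i counting down-moves:
  k=0: S(0,0) = 43.7400
  k=1: S(1,0) = 68.5344; S(1,1) = 27.9157
  k=2: S(2,0) = 107.3838; S(2,1) = 43.7400; S(2,2) = 17.8164
  k=3: S(3,0) = 168.2553; S(3,1) = 68.5344; S(3,2) = 27.9157; S(3,3) = 11.3707
Terminal payoffs V(N, i) = max(S_T - K, 0):
  V(3,0) = 128.455284; V(3,1) = 28.734422; V(3,2) = 0.000000; V(3,3) = 0.000000
Backward induction: V(k, i) = exp(-r*dt) * [p * V(k+1, i) + (1-p) * V(k+1, i+1)].
  V(2,0) = exp(-r*dt) * [p*128.455284 + (1-p)*28.734422] = 68.345868
  V(2,1) = exp(-r*dt) * [p*28.734422 + (1-p)*0.000000] = 11.572519
  V(2,2) = exp(-r*dt) * [p*0.000000 + (1-p)*0.000000] = 0.000000
  V(1,0) = exp(-r*dt) * [p*68.345868 + (1-p)*11.572519] = 34.215866
  V(1,1) = exp(-r*dt) * [p*11.572519 + (1-p)*0.000000] = 4.660724
  V(0,0) = exp(-r*dt) * [p*34.215866 + (1-p)*4.660724] = 16.474538


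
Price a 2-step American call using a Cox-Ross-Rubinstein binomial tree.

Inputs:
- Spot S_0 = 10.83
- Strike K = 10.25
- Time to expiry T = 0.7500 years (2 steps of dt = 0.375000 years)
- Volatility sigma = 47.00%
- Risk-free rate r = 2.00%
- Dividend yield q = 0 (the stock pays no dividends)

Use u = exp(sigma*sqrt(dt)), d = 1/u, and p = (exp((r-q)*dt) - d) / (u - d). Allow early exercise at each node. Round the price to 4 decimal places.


Answer: Price = V(0,0) = 2.0111

Derivation:
dt = T/N = 0.375000
u = exp(sigma*sqrt(dt)) = 1.333511; d = 1/u = 0.749900
p = (exp((r-q)*dt) - d) / (u - d) = 0.441438
Discount per step: exp(-r*dt) = 0.992528
Stock lattice S(k, i) with i counting down-moves:
  k=0: S(0,0) = 10.8300
  k=1: S(1,0) = 14.4419; S(1,1) = 8.1214
  k=2: S(2,0) = 19.2585; S(2,1) = 10.8300; S(2,2) = 6.0903
Terminal payoffs V(N, i) = max(S_T - K, 0):
  V(2,0) = 9.008454; V(2,1) = 0.580000; V(2,2) = 0.000000
Backward induction: V(k, i) = exp(-r*dt) * [p * V(k+1, i) + (1-p) * V(k+1, i+1)]; then take max(V_cont, immediate exercise) for American.
  V(1,0) = exp(-r*dt) * [p*9.008454 + (1-p)*0.580000] = 4.268508; exercise = 4.191920; V(1,0) = max -> 4.268508
  V(1,1) = exp(-r*dt) * [p*0.580000 + (1-p)*0.000000] = 0.254121; exercise = 0.000000; V(1,1) = max -> 0.254121
  V(0,0) = exp(-r*dt) * [p*4.268508 + (1-p)*0.254121] = 2.011085; exercise = 0.580000; V(0,0) = max -> 2.011085


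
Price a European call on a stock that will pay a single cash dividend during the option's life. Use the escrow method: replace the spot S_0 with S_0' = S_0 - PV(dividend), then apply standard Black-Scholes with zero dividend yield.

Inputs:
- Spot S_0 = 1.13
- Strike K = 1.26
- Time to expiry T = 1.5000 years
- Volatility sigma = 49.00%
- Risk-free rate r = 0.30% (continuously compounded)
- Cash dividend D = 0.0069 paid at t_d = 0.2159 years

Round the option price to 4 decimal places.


Answer: Price = 0.2194

Derivation:
PV(D) = D * exp(-r * t_d) = 0.0069 * 0.99935251 = 0.00689553
S_0' = S_0 - PV(D) = 1.1300 - 0.00689553 = 1.12310447
d1 = (ln(S_0'/K) + (r + sigma^2/2)*T) / (sigma*sqrt(T)) = 0.11590915
d2 = d1 - sigma*sqrt(T) = -0.48421584
exp(-rT) = 0.99551011
N(d1) = 0.54613773; N(d2) = 0.31411635
C = S_0' * N(d1) - K * exp(-rT) * N(d2) = 1.12310447 * 0.54613773 - 1.2600 * 0.99551011 * 0.31411635 = 0.2194


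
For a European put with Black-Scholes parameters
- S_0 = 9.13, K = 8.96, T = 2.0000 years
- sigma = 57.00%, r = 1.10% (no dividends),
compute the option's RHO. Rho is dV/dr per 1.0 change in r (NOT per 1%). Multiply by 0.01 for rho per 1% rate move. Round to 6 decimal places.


d1 = 0.4536592018; d2 = -0.3524425288
phi(d1) = 0.3599313829; exp(-qT) = 1.0000000000; exp(-rT) = 0.9782402351
N(-d2) = 0.6377467940
Rho = -K*T*exp(-rT)*N(-d2) = -8.9600 * 2.0000 * 0.9782402351 * 0.6377467940 = -11.179743

Answer: Rho = -11.179743


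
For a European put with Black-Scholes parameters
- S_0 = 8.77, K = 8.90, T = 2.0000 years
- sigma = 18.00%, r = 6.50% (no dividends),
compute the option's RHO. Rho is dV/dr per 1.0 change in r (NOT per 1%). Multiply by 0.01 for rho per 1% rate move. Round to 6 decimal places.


d1 = 0.5801635528; d2 = 0.3256051115
phi(d1) = 0.3371479557; exp(-qT) = 1.0000000000; exp(-rT) = 0.8780954309
N(-d2) = 0.3723615722
Rho = -K*T*exp(-rT)*N(-d2) = -8.9000 * 2.0000 * 0.8780954309 * 0.3723615722 = -5.820048

Answer: Rho = -5.820048


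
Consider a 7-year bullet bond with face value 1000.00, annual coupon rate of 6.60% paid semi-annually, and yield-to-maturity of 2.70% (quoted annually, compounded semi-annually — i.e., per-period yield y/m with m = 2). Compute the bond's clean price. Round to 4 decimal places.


Coupon per period c = face * coupon_rate / m = 33.000000
Periods per year m = 2; per-period yield y/m = 0.013500
Number of cashflows N = 14
Cashflows (t years, CF_t, discount factor 1/(1+y/m)^(m*t), PV):
  t = 0.5000: CF_t = 33.000000, DF = 0.986680, PV = 32.560434
  t = 1.0000: CF_t = 33.000000, DF = 0.973537, PV = 32.126723
  t = 1.5000: CF_t = 33.000000, DF = 0.960569, PV = 31.698790
  t = 2.0000: CF_t = 33.000000, DF = 0.947774, PV = 31.276556
  t = 2.5000: CF_t = 33.000000, DF = 0.935150, PV = 30.859947
  t = 3.0000: CF_t = 33.000000, DF = 0.922694, PV = 30.448887
  t = 3.5000: CF_t = 33.000000, DF = 0.910403, PV = 30.043302
  t = 4.0000: CF_t = 33.000000, DF = 0.898276, PV = 29.643120
  t = 4.5000: CF_t = 33.000000, DF = 0.886311, PV = 29.248269
  t = 5.0000: CF_t = 33.000000, DF = 0.874505, PV = 28.858676
  t = 5.5000: CF_t = 33.000000, DF = 0.862857, PV = 28.474274
  t = 6.0000: CF_t = 33.000000, DF = 0.851363, PV = 28.094991
  t = 6.5000: CF_t = 33.000000, DF = 0.840023, PV = 27.720761
  t = 7.0000: CF_t = 1033.000000, DF = 0.828834, PV = 856.185324
Price P = sum_t PV_t = 1247.240055

Answer: Price = 1247.2401


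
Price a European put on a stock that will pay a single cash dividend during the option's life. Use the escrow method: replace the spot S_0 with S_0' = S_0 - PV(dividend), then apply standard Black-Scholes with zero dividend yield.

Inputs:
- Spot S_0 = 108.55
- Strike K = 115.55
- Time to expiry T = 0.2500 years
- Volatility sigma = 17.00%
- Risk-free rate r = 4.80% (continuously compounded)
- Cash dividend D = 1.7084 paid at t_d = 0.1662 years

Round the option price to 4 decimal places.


PV(D) = D * exp(-r * t_d) = 1.7084 * 0.99205414 = 1.69482529
S_0' = S_0 - PV(D) = 108.5500 - 1.69482529 = 106.85517471
d1 = (ln(S_0'/K) + (r + sigma^2/2)*T) / (sigma*sqrt(T)) = -0.73666384
d2 = d1 - sigma*sqrt(T) = -0.82166384
exp(-rT) = 0.98807171
N(-d1) = 0.76933660; N(-d2) = 0.79436588
P = K * exp(-rT) * N(-d2) - S_0' * N(-d1) = 115.5500 * 0.98807171 * 0.79436588 - 106.85517471 * 0.76933660 = 8.4865

Answer: Price = 8.4865


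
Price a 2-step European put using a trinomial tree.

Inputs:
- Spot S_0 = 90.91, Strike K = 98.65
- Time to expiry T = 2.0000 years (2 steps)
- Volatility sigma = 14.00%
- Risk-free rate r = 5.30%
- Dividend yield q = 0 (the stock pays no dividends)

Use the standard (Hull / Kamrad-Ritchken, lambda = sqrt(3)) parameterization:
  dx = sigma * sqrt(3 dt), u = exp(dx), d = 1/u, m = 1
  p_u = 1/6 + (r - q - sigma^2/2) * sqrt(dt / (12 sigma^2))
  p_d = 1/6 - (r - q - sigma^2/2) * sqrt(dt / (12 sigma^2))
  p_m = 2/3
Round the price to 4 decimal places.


Answer: Price = V(0,0) = 6.1430

Derivation:
dt = T/N = 1.000000; dx = sigma*sqrt(3*dt) = 0.242487
u = exp(dx) = 1.274415; d = 1/u = 0.784674
p_u = 0.255744, p_m = 0.666667, p_d = 0.077590
Discount per step: exp(-r*dt) = 0.948380
Stock lattice S(k, j) with j the centered position index:
  k=0: S(0,+0) = 90.9100
  k=1: S(1,-1) = 71.3347; S(1,+0) = 90.9100; S(1,+1) = 115.8571
  k=2: S(2,-2) = 55.9745; S(2,-1) = 71.3347; S(2,+0) = 90.9100; S(2,+1) = 115.8571; S(2,+2) = 147.6499
Terminal payoffs V(N, j) = max(K - S_T, 0):
  V(2,-2) = 42.675525; V(2,-1) = 27.315299; V(2,+0) = 7.740000; V(2,+1) = 0.000000; V(2,+2) = 0.000000
Backward induction: V(k, j) = exp(-r*dt) * [p_u * V(k+1, j+1) + p_m * V(k+1, j) + p_d * V(k+1, j-1)]
  V(1,-1) = exp(-r*dt) * [p_u*7.740000 + p_m*27.315299 + p_d*42.675525] = 22.287726
  V(1,+0) = exp(-r*dt) * [p_u*0.000000 + p_m*7.740000 + p_d*27.315299] = 6.903626
  V(1,+1) = exp(-r*dt) * [p_u*0.000000 + p_m*0.000000 + p_d*7.740000] = 0.569545
  V(0,+0) = exp(-r*dt) * [p_u*0.569545 + p_m*6.903626 + p_d*22.287726] = 6.143012


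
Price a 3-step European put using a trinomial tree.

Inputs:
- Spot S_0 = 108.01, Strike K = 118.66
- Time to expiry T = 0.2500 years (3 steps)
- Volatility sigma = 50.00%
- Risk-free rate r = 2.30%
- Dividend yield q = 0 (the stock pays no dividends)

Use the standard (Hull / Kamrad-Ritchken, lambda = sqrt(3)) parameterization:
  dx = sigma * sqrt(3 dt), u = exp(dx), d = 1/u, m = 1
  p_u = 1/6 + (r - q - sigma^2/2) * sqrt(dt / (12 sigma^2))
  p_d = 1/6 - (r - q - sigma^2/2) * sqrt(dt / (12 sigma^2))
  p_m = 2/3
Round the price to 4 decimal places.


Answer: Price = V(0,0) = 17.2142

Derivation:
dt = T/N = 0.083333; dx = sigma*sqrt(3*dt) = 0.250000
u = exp(dx) = 1.284025; d = 1/u = 0.778801
p_u = 0.149667, p_m = 0.666667, p_d = 0.183667
Discount per step: exp(-r*dt) = 0.998085
Stock lattice S(k, j) with j the centered position index:
  k=0: S(0,+0) = 108.0100
  k=1: S(1,-1) = 84.1183; S(1,+0) = 108.0100; S(1,+1) = 138.6876
  k=2: S(2,-2) = 65.5114; S(2,-1) = 84.1183; S(2,+0) = 108.0100; S(2,+1) = 138.6876; S(2,+2) = 178.0784
  k=3: S(3,-3) = 51.0203; S(3,-2) = 65.5114; S(3,-1) = 84.1183; S(3,+0) = 108.0100; S(3,+1) = 138.6876; S(3,+2) = 178.0784; S(3,+3) = 228.6572
Terminal payoffs V(N, j) = max(K - S_T, 0):
  V(3,-3) = 67.639689; V(3,-2) = 53.148623; V(3,-1) = 34.541727; V(3,+0) = 10.650000; V(3,+1) = 0.000000; V(3,+2) = 0.000000; V(3,+3) = 0.000000
Backward induction: V(k, j) = exp(-r*dt) * [p_u * V(k+1, j+1) + p_m * V(k+1, j) + p_d * V(k+1, j-1)]
  V(2,-2) = exp(-r*dt) * [p_u*34.541727 + p_m*53.148623 + p_d*67.639689] = 52.923782
  V(2,-1) = exp(-r*dt) * [p_u*10.650000 + p_m*34.541727 + p_d*53.148623] = 34.317560
  V(2,+0) = exp(-r*dt) * [p_u*0.000000 + p_m*10.650000 + p_d*34.541727] = 13.418421
  V(2,+1) = exp(-r*dt) * [p_u*0.000000 + p_m*0.000000 + p_d*10.650000] = 1.952304
  V(2,+2) = exp(-r*dt) * [p_u*0.000000 + p_m*0.000000 + p_d*0.000000] = 0.000000
  V(1,-1) = exp(-r*dt) * [p_u*13.418421 + p_m*34.317560 + p_d*52.923782] = 34.540732
  V(1,+0) = exp(-r*dt) * [p_u*1.952304 + p_m*13.418421 + p_d*34.317560] = 15.511043
  V(1,+1) = exp(-r*dt) * [p_u*0.000000 + p_m*1.952304 + p_d*13.418421] = 3.758842
  V(0,+0) = exp(-r*dt) * [p_u*3.758842 + p_m*15.511043 + p_d*34.540732] = 17.214224


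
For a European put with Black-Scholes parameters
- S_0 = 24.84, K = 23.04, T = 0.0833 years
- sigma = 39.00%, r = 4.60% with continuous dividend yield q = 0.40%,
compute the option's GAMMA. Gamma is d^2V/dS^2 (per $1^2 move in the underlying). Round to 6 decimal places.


Answer: Gamma = 0.107209

Derivation:
d1 = 0.7556538213; d2 = 0.6430930377
phi(d1) = 0.2998584101; exp(-qT) = 0.9996668555; exp(-rT) = 0.9961755320
Gamma = exp(-qT) * phi(d1) / (S * sigma * sqrt(T)) = 0.9996668555 * 0.2998584101 / (24.8400 * 0.3900 * 0.2886173938) = 0.107209


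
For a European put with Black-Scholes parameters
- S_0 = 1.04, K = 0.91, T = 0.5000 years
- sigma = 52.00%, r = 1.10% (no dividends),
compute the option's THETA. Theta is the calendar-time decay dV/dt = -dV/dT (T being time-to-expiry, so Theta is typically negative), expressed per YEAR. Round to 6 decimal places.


Answer: Theta = -0.126063

Derivation:
d1 = 0.5619633036; d2 = 0.1942677774
phi(d1) = 0.3406703753; exp(-qT) = 1.0000000000; exp(-rT) = 0.9945150973
Theta = -S*exp(-qT)*phi(d1)*sigma/(2*sqrt(T)) + r*K*exp(-rT)*N(-d2) - q*S*exp(-qT)*N(-d1)
N(-d1) = 0.2870705108; N(-d2) = 0.4229831075; sqrt(T) = 0.7071067812
Term 1 = -1.0400 * 1.0000000000 * 0.3406703753 * 0.5200 / (2 * 0.7071067812) = -0.1302734918
Term 2 = 0.0110 * 0.9100 * 0.9945150973 * 0.4229831075 = 0.0042108375
Term 3 = 0 (no dividend yield, q = 0)
Theta = -0.1302734918 + (0.0042108375) + (0.0000000000) = -0.126063


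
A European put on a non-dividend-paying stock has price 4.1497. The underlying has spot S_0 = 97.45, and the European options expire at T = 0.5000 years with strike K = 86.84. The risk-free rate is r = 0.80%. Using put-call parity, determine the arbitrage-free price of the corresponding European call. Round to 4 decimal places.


Put-call parity: C - P = S_0 * exp(-qT) - K * exp(-rT).
S_0 * exp(-qT) = 97.4500 * 1.00000000 = 97.45000000
K * exp(-rT) = 86.8400 * 0.99600799 = 86.49333379
C = P + S*exp(-qT) - K*exp(-rT)
C = 4.1497 + 97.45000000 - 86.49333379 = 15.1064

Answer: Call price = 15.1064


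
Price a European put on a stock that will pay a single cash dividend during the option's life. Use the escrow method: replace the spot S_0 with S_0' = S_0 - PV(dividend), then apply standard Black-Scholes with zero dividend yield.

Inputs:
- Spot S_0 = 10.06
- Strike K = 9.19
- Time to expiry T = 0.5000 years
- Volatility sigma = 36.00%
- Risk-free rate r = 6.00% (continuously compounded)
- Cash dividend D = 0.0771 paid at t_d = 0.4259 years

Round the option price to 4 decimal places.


PV(D) = D * exp(-r * t_d) = 0.0771 * 0.97476974 = 0.07515475
S_0' = S_0 - PV(D) = 10.0600 - 0.07515475 = 9.98484525
d1 = (ln(S_0'/K) + (r + sigma^2/2)*T) / (sigma*sqrt(T)) = 0.57099867
d2 = d1 - sigma*sqrt(T) = 0.31644023
exp(-rT) = 0.97044553
N(-d1) = 0.28400027; N(-d2) = 0.37583419
P = K * exp(-rT) * N(-d2) - S_0' * N(-d1) = 9.1900 * 0.97044553 * 0.37583419 - 9.98484525 * 0.28400027 = 0.5161

Answer: Price = 0.5161


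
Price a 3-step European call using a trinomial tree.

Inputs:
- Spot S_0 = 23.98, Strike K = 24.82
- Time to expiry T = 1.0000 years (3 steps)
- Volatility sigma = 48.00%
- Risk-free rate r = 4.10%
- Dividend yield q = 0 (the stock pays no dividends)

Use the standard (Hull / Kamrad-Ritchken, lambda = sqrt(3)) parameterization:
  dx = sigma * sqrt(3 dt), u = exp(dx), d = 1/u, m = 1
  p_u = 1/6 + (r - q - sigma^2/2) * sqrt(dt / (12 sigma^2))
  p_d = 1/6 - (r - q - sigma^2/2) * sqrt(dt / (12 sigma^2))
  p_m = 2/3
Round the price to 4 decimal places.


Answer: Price = V(0,0) = 4.3119

Derivation:
dt = T/N = 0.333333; dx = sigma*sqrt(3*dt) = 0.480000
u = exp(dx) = 1.616074; d = 1/u = 0.618783
p_u = 0.140903, p_m = 0.666667, p_d = 0.192431
Discount per step: exp(-r*dt) = 0.986426
Stock lattice S(k, j) with j the centered position index:
  k=0: S(0,+0) = 23.9800
  k=1: S(1,-1) = 14.8384; S(1,+0) = 23.9800; S(1,+1) = 38.7535
  k=2: S(2,-2) = 9.1818; S(2,-1) = 14.8384; S(2,+0) = 23.9800; S(2,+1) = 38.7535; S(2,+2) = 62.6285
  k=3: S(3,-3) = 5.6815; S(3,-2) = 9.1818; S(3,-1) = 14.8384; S(3,+0) = 23.9800; S(3,+1) = 38.7535; S(3,+2) = 62.6285; S(3,+3) = 101.2123
Terminal payoffs V(N, j) = max(S_T - K, 0):
  V(3,-3) = 0.000000; V(3,-2) = 0.000000; V(3,-1) = 0.000000; V(3,+0) = 0.000000; V(3,+1) = 13.933464; V(3,+2) = 37.808481; V(3,+3) = 76.392286
Backward induction: V(k, j) = exp(-r*dt) * [p_u * V(k+1, j+1) + p_m * V(k+1, j) + p_d * V(k+1, j-1)]
  V(2,-2) = exp(-r*dt) * [p_u*0.000000 + p_m*0.000000 + p_d*0.000000] = 0.000000
  V(2,-1) = exp(-r*dt) * [p_u*0.000000 + p_m*0.000000 + p_d*0.000000] = 0.000000
  V(2,+0) = exp(-r*dt) * [p_u*13.933464 + p_m*0.000000 + p_d*0.000000] = 1.936615
  V(2,+1) = exp(-r*dt) * [p_u*37.808481 + p_m*13.933464 + p_d*0.000000] = 14.417899
  V(2,+2) = exp(-r*dt) * [p_u*76.392286 + p_m*37.808481 + p_d*13.933464] = 38.126130
  V(1,-1) = exp(-r*dt) * [p_u*1.936615 + p_m*0.000000 + p_d*0.000000] = 0.269171
  V(1,+0) = exp(-r*dt) * [p_u*14.417899 + p_m*1.936615 + p_d*0.000000] = 3.277499
  V(1,+1) = exp(-r*dt) * [p_u*38.126130 + p_m*14.417899 + p_d*1.936615] = 15.148227
  V(0,+0) = exp(-r*dt) * [p_u*15.148227 + p_m*3.277499 + p_d*0.269171] = 4.311889


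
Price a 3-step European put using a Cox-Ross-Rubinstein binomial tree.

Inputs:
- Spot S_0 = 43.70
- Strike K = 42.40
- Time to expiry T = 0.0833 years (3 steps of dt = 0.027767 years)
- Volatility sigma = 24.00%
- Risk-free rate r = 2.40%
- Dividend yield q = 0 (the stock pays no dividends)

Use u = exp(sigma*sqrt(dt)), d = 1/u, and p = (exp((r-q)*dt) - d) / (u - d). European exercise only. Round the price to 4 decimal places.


dt = T/N = 0.027767
u = exp(sigma*sqrt(dt)) = 1.040802; d = 1/u = 0.960797
p = (exp((r-q)*dt) - d) / (u - d) = 0.498336
Discount per step: exp(-r*dt) = 0.999334
Stock lattice S(k, i) with i counting down-moves:
  k=0: S(0,0) = 43.7000
  k=1: S(1,0) = 45.4831; S(1,1) = 41.9868
  k=2: S(2,0) = 47.3389; S(2,1) = 43.7000; S(2,2) = 40.3408
  k=3: S(3,0) = 49.2704; S(3,1) = 45.4831; S(3,2) = 41.9868; S(3,3) = 38.7594
Terminal payoffs V(N, i) = max(K - S_T, 0):
  V(3,0) = 0.000000; V(3,1) = 0.000000; V(3,2) = 0.413166; V(3,3) = 3.640647
Backward induction: V(k, i) = exp(-r*dt) * [p * V(k+1, i) + (1-p) * V(k+1, i+1)].
  V(2,0) = exp(-r*dt) * [p*0.000000 + (1-p)*0.000000] = 0.000000
  V(2,1) = exp(-r*dt) * [p*0.000000 + (1-p)*0.413166] = 0.207132
  V(2,2) = exp(-r*dt) * [p*0.413166 + (1-p)*3.640647] = 2.030924
  V(1,0) = exp(-r*dt) * [p*0.000000 + (1-p)*0.207132] = 0.103842
  V(1,1) = exp(-r*dt) * [p*0.207132 + (1-p)*2.030924] = 1.121316
  V(0,0) = exp(-r*dt) * [p*0.103842 + (1-p)*1.121316] = 0.613863

Answer: Price = V(0,0) = 0.6139
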